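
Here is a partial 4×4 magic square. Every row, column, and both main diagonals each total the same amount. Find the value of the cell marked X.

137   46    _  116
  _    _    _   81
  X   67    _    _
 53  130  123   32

Row 4 is complete and sums to 338; that is the magic constant.
The remaining cell in row 1 is (1,3) = 338 − 299 = 39.
Column 2: 46 + 67 + 130 + ? = 338, so (2,2) = 95.
Column 4: 116 + 81 + 32 + ? = 338, so (3,4) = 109.
Main diagonal must total 338; the given cells sum to 264, so (3,3) = 74.
Anti-diagonal needs 338; the known cells sum to 236, so (2,3) = 102.
The remaining cell in row 2 is (2,1) = 338 − 278 = 60.
From row 3, 338 − (67 + 74 + 109) gives (3,1) = 88.

88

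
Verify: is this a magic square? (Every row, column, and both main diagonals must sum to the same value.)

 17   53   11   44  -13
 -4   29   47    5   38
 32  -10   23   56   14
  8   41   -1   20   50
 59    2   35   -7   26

No — column 3 sums to 115 but row 4 sums to 118.

Row 1: 17 + 53 + 11 + 44 + (-13) = 112.
Row 2: -4 + 29 + 47 + 5 + 38 = 115.
Row 3: 32 + (-10) + 23 + 56 + 14 = 115.
Row 4: 8 + 41 + (-1) + 20 + 50 = 118.
Row 5: 59 + 2 + 35 + (-7) + 26 = 115.
Column 1: 17 + (-4) + 32 + 8 + 59 = 112.
Column 2: 53 + 29 + (-10) + 41 + 2 = 115.
Column 3: 11 + 47 + 23 + (-1) + 35 = 115.
Column 4: 44 + 5 + 56 + 20 + (-7) = 118.
Column 5: -13 + 38 + 14 + 50 + 26 = 115.
Main diagonal: 17 + 29 + 23 + 20 + 26 = 115.
Anti-diagonal: -13 + 5 + 23 + 41 + 59 = 115.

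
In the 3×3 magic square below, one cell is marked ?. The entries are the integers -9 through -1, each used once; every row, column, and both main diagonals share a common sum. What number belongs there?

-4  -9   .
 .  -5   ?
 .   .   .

The entries are -9 through -1, which sum to -45, so each line sums to -45/3 = -15.
The remaining cell in row 1 is (1,3) = -15 − (-13) = -2.
Using column 2: -9 + (-5) + ? → (3,2) = -15 − (-14) = -1.
Main diagonal must total -15; the given cells sum to -9, so (3,3) = -6.
The remaining cell in anti-diagonal is (3,1) = -15 − (-7) = -8.
Using column 1: -4 + (-8) + ? → (2,1) = -15 − (-12) = -3.
Using column 3: -2 + (-6) + ? → (2,3) = -15 − (-8) = -7.

-7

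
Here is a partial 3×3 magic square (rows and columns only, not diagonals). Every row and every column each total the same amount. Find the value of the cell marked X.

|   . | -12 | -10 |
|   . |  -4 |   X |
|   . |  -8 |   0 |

-14

Column 2 is complete and sums to -24; that is the magic constant.
From row 1, -24 − (-12 + (-10)) gives (1,1) = -2.
The remaining cell in row 3 is (3,1) = -24 − (-8) = -16.
The remaining cell in column 1 is (2,1) = -24 − (-18) = -6.
Column 3 must total -24; the given cells sum to -10, so (2,3) = -14.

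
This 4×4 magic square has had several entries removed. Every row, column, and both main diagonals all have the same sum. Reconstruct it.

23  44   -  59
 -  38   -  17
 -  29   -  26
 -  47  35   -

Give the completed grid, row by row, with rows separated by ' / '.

23 44 32 59 / 53 38 50 17 / 62 29 41 26 / 20 47 35 56

Column 2 is already complete: 44 + 38 + 29 + 47 = 158, so that is the magic constant.
Row 1: 23 + 44 + 59 + ? = 158, so (1,3) = 32.
From column 4, 158 − (59 + 17 + 26) gives (4,4) = 56.
Main diagonal must total 158; the given cells sum to 117, so (3,3) = 41.
The remaining cell in row 3 is (3,1) = 158 − 96 = 62.
Row 4 needs 158; the known cells sum to 138, so (4,1) = 20.
The remaining cell in column 1 is (2,1) = 158 − 105 = 53.
Column 3: 32 + 41 + 35 + ? = 158, so (2,3) = 50.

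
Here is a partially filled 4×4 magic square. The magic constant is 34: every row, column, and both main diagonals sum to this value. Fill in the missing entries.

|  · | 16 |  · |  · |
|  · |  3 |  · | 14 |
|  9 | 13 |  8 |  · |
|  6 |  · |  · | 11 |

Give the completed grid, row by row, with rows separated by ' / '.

12 16 1 5 / 7 3 10 14 / 9 13 8 4 / 6 2 15 11

Using row 3: 9 + 13 + 8 + ? → (3,4) = 34 − 30 = 4.
Column 2 needs 34; the known cells sum to 32, so (4,2) = 2.
Using column 4: 14 + 4 + 11 + ? → (1,4) = 34 − 29 = 5.
The remaining cell in main diagonal is (1,1) = 34 − 22 = 12.
Anti-diagonal needs 34; the known cells sum to 24, so (2,3) = 10.
Row 1: 12 + 16 + 5 + ? = 34, so (1,3) = 1.
Using row 2: 3 + 10 + 14 + ? → (2,1) = 34 − 27 = 7.
Using row 4: 6 + 2 + 11 + ? → (4,3) = 34 − 19 = 15.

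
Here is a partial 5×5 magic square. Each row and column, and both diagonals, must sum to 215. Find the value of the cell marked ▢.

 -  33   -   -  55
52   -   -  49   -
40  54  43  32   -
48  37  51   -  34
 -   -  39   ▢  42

Row 3: 40 + 54 + 43 + 32 + ? = 215, so (3,5) = 46.
Using row 4: 48 + 37 + 51 + 34 + ? → (4,4) = 215 − 170 = 45.
From column 5, 215 − (55 + 46 + 34 + 42) gives (2,5) = 38.
The remaining cell in anti-diagonal is (5,1) = 215 − 184 = 31.
From column 1, 215 − (52 + 40 + 48 + 31) gives (1,1) = 44.
The remaining cell in main diagonal is (2,2) = 215 − 174 = 41.
From row 2, 215 − (52 + 41 + 49 + 38) gives (2,3) = 35.
From column 2, 215 − (33 + 41 + 54 + 37) gives (5,2) = 50.
Column 3 must total 215; the given cells sum to 168, so (1,3) = 47.
Row 1: 44 + 33 + 47 + 55 + ? = 215, so (1,4) = 36.
The remaining cell in row 5 is (5,4) = 215 − 162 = 53.

53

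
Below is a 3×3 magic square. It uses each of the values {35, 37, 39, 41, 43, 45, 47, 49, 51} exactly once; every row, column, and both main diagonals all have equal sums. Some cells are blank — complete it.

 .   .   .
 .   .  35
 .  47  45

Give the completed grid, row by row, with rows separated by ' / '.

The 9 entries sum to 387, so each line sums to 387/3 = 129.
From row 3, 129 − (47 + 45) gives (3,1) = 37.
Column 3 must total 129; the given cells sum to 80, so (1,3) = 49.
From anti-diagonal, 129 − (49 + 37) gives (2,2) = 43.
Row 2 needs 129; the known cells sum to 78, so (2,1) = 51.
Column 1: 51 + 37 + ? = 129, so (1,1) = 41.
Using column 2: 43 + 47 + ? → (1,2) = 129 − 90 = 39.

41 39 49 / 51 43 35 / 37 47 45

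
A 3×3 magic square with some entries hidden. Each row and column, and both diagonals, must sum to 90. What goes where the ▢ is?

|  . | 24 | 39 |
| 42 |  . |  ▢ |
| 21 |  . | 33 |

18

The remaining cell in row 1 is (1,1) = 90 − 63 = 27.
The remaining cell in row 3 is (3,2) = 90 − 54 = 36.
Column 2 must total 90; the given cells sum to 60, so (2,2) = 30.
The remaining cell in column 3 is (2,3) = 90 − 72 = 18.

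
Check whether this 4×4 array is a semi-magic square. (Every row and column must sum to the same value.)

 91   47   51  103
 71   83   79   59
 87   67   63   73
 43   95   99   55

Row 1: 91 + 47 + 51 + 103 = 292.
Row 2: 71 + 83 + 79 + 59 = 292.
Row 3: 87 + 67 + 63 + 73 = 290.
Row 4: 43 + 95 + 99 + 55 = 292.
Column 1: 91 + 71 + 87 + 43 = 292.
Column 2: 47 + 83 + 67 + 95 = 292.
Column 3: 51 + 79 + 63 + 99 = 292.
Column 4: 103 + 59 + 73 + 55 = 290.

No — column 2 sums to 292 but row 3 sums to 290.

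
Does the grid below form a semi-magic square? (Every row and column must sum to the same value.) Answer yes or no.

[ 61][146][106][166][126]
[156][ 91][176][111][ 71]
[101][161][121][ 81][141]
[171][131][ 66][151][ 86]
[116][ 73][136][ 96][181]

No — row 5 sums to 602 but column 3 sums to 605.

Row 1: 61 + 146 + 106 + 166 + 126 = 605.
Row 2: 156 + 91 + 176 + 111 + 71 = 605.
Row 3: 101 + 161 + 121 + 81 + 141 = 605.
Row 4: 171 + 131 + 66 + 151 + 86 = 605.
Row 5: 116 + 73 + 136 + 96 + 181 = 602.
Column 1: 61 + 156 + 101 + 171 + 116 = 605.
Column 2: 146 + 91 + 161 + 131 + 73 = 602.
Column 3: 106 + 176 + 121 + 66 + 136 = 605.
Column 4: 166 + 111 + 81 + 151 + 96 = 605.
Column 5: 126 + 71 + 141 + 86 + 181 = 605.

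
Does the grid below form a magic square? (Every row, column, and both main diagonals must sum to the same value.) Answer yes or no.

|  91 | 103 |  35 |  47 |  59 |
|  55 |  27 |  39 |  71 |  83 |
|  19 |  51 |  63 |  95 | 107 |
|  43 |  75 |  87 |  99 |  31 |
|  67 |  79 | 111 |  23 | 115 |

Row 1: 91 + 103 + 35 + 47 + 59 = 335.
Row 2: 55 + 27 + 39 + 71 + 83 = 275.
Row 3: 19 + 51 + 63 + 95 + 107 = 335.
Row 4: 43 + 75 + 87 + 99 + 31 = 335.
Row 5: 67 + 79 + 111 + 23 + 115 = 395.
Column 1: 91 + 55 + 19 + 43 + 67 = 275.
Column 2: 103 + 27 + 51 + 75 + 79 = 335.
Column 3: 35 + 39 + 63 + 87 + 111 = 335.
Column 4: 47 + 71 + 95 + 99 + 23 = 335.
Column 5: 59 + 83 + 107 + 31 + 115 = 395.
Main diagonal: 91 + 27 + 63 + 99 + 115 = 395.
Anti-diagonal: 59 + 71 + 63 + 75 + 67 = 335.

No — column 5 sums to 395 but row 2 sums to 275.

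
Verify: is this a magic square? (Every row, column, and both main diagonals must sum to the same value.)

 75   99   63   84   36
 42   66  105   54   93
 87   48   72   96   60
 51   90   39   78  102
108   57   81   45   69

No — main diagonal sums to 360 but column 4 sums to 357.

Row 1: 75 + 99 + 63 + 84 + 36 = 357.
Row 2: 42 + 66 + 105 + 54 + 93 = 360.
Row 3: 87 + 48 + 72 + 96 + 60 = 363.
Row 4: 51 + 90 + 39 + 78 + 102 = 360.
Row 5: 108 + 57 + 81 + 45 + 69 = 360.
Column 1: 75 + 42 + 87 + 51 + 108 = 363.
Column 2: 99 + 66 + 48 + 90 + 57 = 360.
Column 3: 63 + 105 + 72 + 39 + 81 = 360.
Column 4: 84 + 54 + 96 + 78 + 45 = 357.
Column 5: 36 + 93 + 60 + 102 + 69 = 360.
Main diagonal: 75 + 66 + 72 + 78 + 69 = 360.
Anti-diagonal: 36 + 54 + 72 + 90 + 108 = 360.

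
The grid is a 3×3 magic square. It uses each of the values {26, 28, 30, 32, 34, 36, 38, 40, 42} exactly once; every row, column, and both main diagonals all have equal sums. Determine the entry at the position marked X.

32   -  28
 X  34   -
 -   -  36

30

The 9 entries sum to 306, so each line sums to 306/3 = 102.
Row 1 must total 102; the given cells sum to 60, so (1,2) = 42.
Column 2 needs 102; the known cells sum to 76, so (3,2) = 26.
The remaining cell in column 3 is (2,3) = 102 − 64 = 38.
From anti-diagonal, 102 − (28 + 34) gives (3,1) = 40.
The remaining cell in row 2 is (2,1) = 102 − 72 = 30.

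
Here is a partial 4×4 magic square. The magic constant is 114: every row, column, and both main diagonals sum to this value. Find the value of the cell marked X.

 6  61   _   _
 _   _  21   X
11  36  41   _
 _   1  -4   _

From row 3, 114 − (11 + 36 + 41) gives (3,4) = 26.
From column 2, 114 − (61 + 36 + 1) gives (2,2) = 16.
Column 3 needs 114; the known cells sum to 58, so (1,3) = 56.
Main diagonal: 6 + 16 + 41 + ? = 114, so (4,4) = 51.
Row 1: 6 + 61 + 56 + ? = 114, so (1,4) = -9.
From row 4, 114 − (1 + (-4) + 51) gives (4,1) = 66.
From column 1, 114 − (6 + 11 + 66) gives (2,1) = 31.
From column 4, 114 − (-9 + 26 + 51) gives (2,4) = 46.

46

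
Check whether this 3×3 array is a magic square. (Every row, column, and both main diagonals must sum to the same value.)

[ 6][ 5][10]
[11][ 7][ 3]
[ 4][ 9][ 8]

Yes

Row 1: 6 + 5 + 10 = 21.
Row 2: 11 + 7 + 3 = 21.
Row 3: 4 + 9 + 8 = 21.
Column 1: 6 + 11 + 4 = 21.
Column 2: 5 + 7 + 9 = 21.
Column 3: 10 + 3 + 8 = 21.
Main diagonal: 6 + 7 + 8 = 21.
Anti-diagonal: 10 + 7 + 4 = 21.
All lines sum to 21.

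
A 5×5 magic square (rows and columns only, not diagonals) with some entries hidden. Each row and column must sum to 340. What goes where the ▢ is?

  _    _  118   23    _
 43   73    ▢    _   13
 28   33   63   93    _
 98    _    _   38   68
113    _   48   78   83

103

The remaining cell in row 3 is (3,5) = 340 − 217 = 123.
The remaining cell in row 5 is (5,2) = 340 − 322 = 18.
Column 1: 43 + 28 + 98 + 113 + ? = 340, so (1,1) = 58.
Column 4 must total 340; the given cells sum to 232, so (2,4) = 108.
The remaining cell in column 5 is (1,5) = 340 − 287 = 53.
Using row 1: 58 + 118 + 23 + 53 + ? → (1,2) = 340 − 252 = 88.
Using row 2: 43 + 73 + 108 + 13 + ? → (2,3) = 340 − 237 = 103.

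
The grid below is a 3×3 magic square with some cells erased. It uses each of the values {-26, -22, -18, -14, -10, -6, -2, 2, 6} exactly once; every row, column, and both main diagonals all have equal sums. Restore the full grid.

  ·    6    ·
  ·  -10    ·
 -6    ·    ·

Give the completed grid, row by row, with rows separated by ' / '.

The 9 entries sum to -90, so each line sums to -90/3 = -30.
Column 2 must total -30; the given cells sum to -4, so (3,2) = -26.
Anti-diagonal: -10 + (-6) + ? = -30, so (1,3) = -14.
Using row 1: 6 + (-14) + ? → (1,1) = -30 − (-8) = -22.
From row 3, -30 − (-6 + (-26)) gives (3,3) = 2.
From column 1, -30 − (-22 + (-6)) gives (2,1) = -2.
Column 3 must total -30; the given cells sum to -12, so (2,3) = -18.

-22 6 -14 / -2 -10 -18 / -6 -26 2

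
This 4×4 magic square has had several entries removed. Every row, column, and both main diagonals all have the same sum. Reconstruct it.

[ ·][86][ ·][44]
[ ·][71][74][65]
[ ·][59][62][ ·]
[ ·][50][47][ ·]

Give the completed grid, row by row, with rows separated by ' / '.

Column 2 is already complete: 86 + 71 + 59 + 50 = 266, so that is the magic constant.
Row 2 must total 266; the given cells sum to 210, so (2,1) = 56.
Column 3 needs 266; the known cells sum to 183, so (1,3) = 83.
Anti-diagonal needs 266; the known cells sum to 177, so (4,1) = 89.
Row 1: 86 + 83 + 44 + ? = 266, so (1,1) = 53.
Using row 4: 89 + 50 + 47 + ? → (4,4) = 266 − 186 = 80.
From column 1, 266 − (53 + 56 + 89) gives (3,1) = 68.
Using column 4: 44 + 65 + 80 + ? → (3,4) = 266 − 189 = 77.

53 86 83 44 / 56 71 74 65 / 68 59 62 77 / 89 50 47 80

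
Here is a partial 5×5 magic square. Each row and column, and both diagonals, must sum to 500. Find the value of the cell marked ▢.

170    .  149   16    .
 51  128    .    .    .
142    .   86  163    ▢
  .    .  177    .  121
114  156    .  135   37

Row 5 needs 500; the known cells sum to 442, so (5,3) = 58.
Column 1 must total 500; the given cells sum to 477, so (4,1) = 23.
Column 3 must total 500; the given cells sum to 470, so (2,3) = 30.
Main diagonal: 170 + 128 + 86 + 37 + ? = 500, so (4,4) = 79.
Row 4 must total 500; the given cells sum to 400, so (4,2) = 100.
Column 4 must total 500; the given cells sum to 393, so (2,4) = 107.
The remaining cell in anti-diagonal is (1,5) = 500 − 407 = 93.
Row 1 needs 500; the known cells sum to 428, so (1,2) = 72.
From row 2, 500 − (51 + 128 + 30 + 107) gives (2,5) = 184.
Using column 2: 72 + 128 + 100 + 156 + ? → (3,2) = 500 − 456 = 44.
Column 5 needs 500; the known cells sum to 435, so (3,5) = 65.

65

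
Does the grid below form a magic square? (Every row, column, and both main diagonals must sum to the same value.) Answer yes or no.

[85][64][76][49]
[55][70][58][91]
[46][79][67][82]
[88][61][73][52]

Row 1: 85 + 64 + 76 + 49 = 274.
Row 2: 55 + 70 + 58 + 91 = 274.
Row 3: 46 + 79 + 67 + 82 = 274.
Row 4: 88 + 61 + 73 + 52 = 274.
Column 1: 85 + 55 + 46 + 88 = 274.
Column 2: 64 + 70 + 79 + 61 = 274.
Column 3: 76 + 58 + 67 + 73 = 274.
Column 4: 49 + 91 + 82 + 52 = 274.
Main diagonal: 85 + 70 + 67 + 52 = 274.
Anti-diagonal: 49 + 58 + 79 + 88 = 274.
All lines sum to 274.

Yes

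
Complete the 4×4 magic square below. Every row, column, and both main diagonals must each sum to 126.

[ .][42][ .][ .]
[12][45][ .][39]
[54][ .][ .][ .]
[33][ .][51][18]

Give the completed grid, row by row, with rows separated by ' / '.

From row 2, 126 − (12 + 45 + 39) gives (2,3) = 30.
The remaining cell in row 4 is (4,2) = 126 − 102 = 24.
Column 1 needs 126; the known cells sum to 99, so (1,1) = 27.
Using column 2: 42 + 45 + 24 + ? → (3,2) = 126 − 111 = 15.
Main diagonal: 27 + 45 + 18 + ? = 126, so (3,3) = 36.
Using anti-diagonal: 30 + 15 + 33 + ? → (1,4) = 126 − 78 = 48.
From row 1, 126 − (27 + 42 + 48) gives (1,3) = 9.
From row 3, 126 − (54 + 15 + 36) gives (3,4) = 21.

27 42 9 48 / 12 45 30 39 / 54 15 36 21 / 33 24 51 18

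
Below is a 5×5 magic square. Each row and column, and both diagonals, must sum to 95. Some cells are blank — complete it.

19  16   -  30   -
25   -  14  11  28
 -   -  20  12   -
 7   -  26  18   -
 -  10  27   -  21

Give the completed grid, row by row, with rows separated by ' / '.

Using row 2: 25 + 14 + 11 + 28 + ? → (2,2) = 95 − 78 = 17.
Using column 3: 14 + 20 + 26 + 27 + ? → (1,3) = 95 − 87 = 8.
Column 4: 30 + 11 + 12 + 18 + ? = 95, so (5,4) = 24.
Row 1: 19 + 16 + 8 + 30 + ? = 95, so (1,5) = 22.
Using row 5: 10 + 27 + 24 + 21 + ? → (5,1) = 95 − 82 = 13.
The remaining cell in column 1 is (3,1) = 95 − 64 = 31.
Anti-diagonal: 22 + 11 + 20 + 13 + ? = 95, so (4,2) = 29.
Row 4: 7 + 29 + 26 + 18 + ? = 95, so (4,5) = 15.
Column 2 needs 95; the known cells sum to 72, so (3,2) = 23.
From column 5, 95 − (22 + 28 + 15 + 21) gives (3,5) = 9.

19 16 8 30 22 / 25 17 14 11 28 / 31 23 20 12 9 / 7 29 26 18 15 / 13 10 27 24 21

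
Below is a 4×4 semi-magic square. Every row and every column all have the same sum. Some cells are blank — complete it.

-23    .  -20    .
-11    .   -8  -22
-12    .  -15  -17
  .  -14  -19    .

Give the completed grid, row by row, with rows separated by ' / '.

Column 3 is already complete: -20 + -8 + -15 + -19 = -62, so that is the magic constant.
The remaining cell in row 2 is (2,2) = -62 − (-41) = -21.
Using row 3: -12 + (-15) + (-17) + ? → (3,2) = -62 − (-44) = -18.
From column 1, -62 − (-23 + (-11) + (-12)) gives (4,1) = -16.
The remaining cell in column 2 is (1,2) = -62 − (-53) = -9.
From row 1, -62 − (-23 + (-9) + (-20)) gives (1,4) = -10.
The remaining cell in row 4 is (4,4) = -62 − (-49) = -13.

-23 -9 -20 -10 / -11 -21 -8 -22 / -12 -18 -15 -17 / -16 -14 -19 -13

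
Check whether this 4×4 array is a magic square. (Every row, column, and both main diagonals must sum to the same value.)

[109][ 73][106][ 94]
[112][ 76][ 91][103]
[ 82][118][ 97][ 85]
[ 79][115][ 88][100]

Yes

Row 1: 109 + 73 + 106 + 94 = 382.
Row 2: 112 + 76 + 91 + 103 = 382.
Row 3: 82 + 118 + 97 + 85 = 382.
Row 4: 79 + 115 + 88 + 100 = 382.
Column 1: 109 + 112 + 82 + 79 = 382.
Column 2: 73 + 76 + 118 + 115 = 382.
Column 3: 106 + 91 + 97 + 88 = 382.
Column 4: 94 + 103 + 85 + 100 = 382.
Main diagonal: 109 + 76 + 97 + 100 = 382.
Anti-diagonal: 94 + 91 + 118 + 79 = 382.
All lines sum to 382.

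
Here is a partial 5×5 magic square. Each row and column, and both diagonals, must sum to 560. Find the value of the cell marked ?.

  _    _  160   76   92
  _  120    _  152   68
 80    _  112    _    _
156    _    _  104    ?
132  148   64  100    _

Row 5 must total 560; the given cells sum to 444, so (5,5) = 116.
Column 4 must total 560; the given cells sum to 432, so (3,4) = 128.
Main diagonal needs 560; the known cells sum to 452, so (1,1) = 108.
Anti-diagonal must total 560; the given cells sum to 488, so (4,2) = 72.
Row 1 needs 560; the known cells sum to 436, so (1,2) = 124.
Column 1 needs 560; the known cells sum to 476, so (2,1) = 84.
The remaining cell in column 2 is (3,2) = 560 − 464 = 96.
Using row 2: 84 + 120 + 152 + 68 + ? → (2,3) = 560 − 424 = 136.
Row 3 needs 560; the known cells sum to 416, so (3,5) = 144.
The remaining cell in column 3 is (4,3) = 560 − 472 = 88.
Column 5 must total 560; the given cells sum to 420, so (4,5) = 140.

140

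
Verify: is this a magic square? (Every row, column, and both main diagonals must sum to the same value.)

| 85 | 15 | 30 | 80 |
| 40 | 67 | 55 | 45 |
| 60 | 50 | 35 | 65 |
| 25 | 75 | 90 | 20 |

Row 1: 85 + 15 + 30 + 80 = 210.
Row 2: 40 + 67 + 55 + 45 = 207.
Row 3: 60 + 50 + 35 + 65 = 210.
Row 4: 25 + 75 + 90 + 20 = 210.
Column 1: 85 + 40 + 60 + 25 = 210.
Column 2: 15 + 67 + 50 + 75 = 207.
Column 3: 30 + 55 + 35 + 90 = 210.
Column 4: 80 + 45 + 65 + 20 = 210.
Main diagonal: 85 + 67 + 35 + 20 = 207.
Anti-diagonal: 80 + 55 + 50 + 25 = 210.

No — column 1 sums to 210 but row 2 sums to 207.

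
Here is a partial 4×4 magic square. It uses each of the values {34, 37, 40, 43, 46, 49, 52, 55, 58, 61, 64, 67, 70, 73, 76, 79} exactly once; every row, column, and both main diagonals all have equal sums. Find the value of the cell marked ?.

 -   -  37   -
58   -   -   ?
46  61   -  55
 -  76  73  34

The 16 entries sum to 904, so each line sums to 904/4 = 226.
Row 3 needs 226; the known cells sum to 162, so (3,3) = 64.
Row 4 must total 226; the given cells sum to 183, so (4,1) = 43.
The remaining cell in column 1 is (1,1) = 226 − 147 = 79.
Column 3 must total 226; the given cells sum to 174, so (2,3) = 52.
The remaining cell in main diagonal is (2,2) = 226 − 177 = 49.
Anti-diagonal needs 226; the known cells sum to 156, so (1,4) = 70.
Row 1 needs 226; the known cells sum to 186, so (1,2) = 40.
From row 2, 226 − (58 + 49 + 52) gives (2,4) = 67.

67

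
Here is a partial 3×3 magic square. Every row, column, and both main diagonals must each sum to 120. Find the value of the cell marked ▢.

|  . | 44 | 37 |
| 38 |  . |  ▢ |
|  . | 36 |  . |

42

Row 1 needs 120; the known cells sum to 81, so (1,1) = 39.
The remaining cell in column 1 is (3,1) = 120 − 77 = 43.
Using column 2: 44 + 36 + ? → (2,2) = 120 − 80 = 40.
Main diagonal needs 120; the known cells sum to 79, so (3,3) = 41.
From row 2, 120 − (38 + 40) gives (2,3) = 42.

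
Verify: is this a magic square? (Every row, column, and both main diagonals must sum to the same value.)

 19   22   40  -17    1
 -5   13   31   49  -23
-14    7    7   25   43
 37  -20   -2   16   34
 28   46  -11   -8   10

Row 1: 19 + 22 + 40 + (-17) + 1 = 65.
Row 2: -5 + 13 + 31 + 49 + (-23) = 65.
Row 3: -14 + 7 + 7 + 25 + 43 = 68.
Row 4: 37 + (-20) + (-2) + 16 + 34 = 65.
Row 5: 28 + 46 + (-11) + (-8) + 10 = 65.
Column 1: 19 + (-5) + (-14) + 37 + 28 = 65.
Column 2: 22 + 13 + 7 + (-20) + 46 = 68.
Column 3: 40 + 31 + 7 + (-2) + (-11) = 65.
Column 4: -17 + 49 + 25 + 16 + (-8) = 65.
Column 5: 1 + (-23) + 43 + 34 + 10 = 65.
Main diagonal: 19 + 13 + 7 + 16 + 10 = 65.
Anti-diagonal: 1 + 49 + 7 + (-20) + 28 = 65.

No — column 4 sums to 65 but column 2 sums to 68.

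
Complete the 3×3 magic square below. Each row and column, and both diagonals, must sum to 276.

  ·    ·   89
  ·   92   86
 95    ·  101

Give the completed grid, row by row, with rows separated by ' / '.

83 104 89 / 98 92 86 / 95 80 101

From row 2, 276 − (92 + 86) gives (2,1) = 98.
From row 3, 276 − (95 + 101) gives (3,2) = 80.
Column 1 needs 276; the known cells sum to 193, so (1,1) = 83.
From column 2, 276 − (92 + 80) gives (1,2) = 104.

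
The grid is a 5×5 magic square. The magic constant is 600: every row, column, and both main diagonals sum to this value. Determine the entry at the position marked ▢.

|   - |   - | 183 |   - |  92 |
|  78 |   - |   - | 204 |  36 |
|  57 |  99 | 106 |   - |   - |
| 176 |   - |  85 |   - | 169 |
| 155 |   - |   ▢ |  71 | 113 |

64

The remaining cell in column 1 is (1,1) = 600 − 466 = 134.
Using column 5: 92 + 36 + 169 + 113 + ? → (3,5) = 600 − 410 = 190.
The remaining cell in anti-diagonal is (4,2) = 600 − 557 = 43.
Row 3 must total 600; the given cells sum to 452, so (3,4) = 148.
From row 4, 600 − (176 + 43 + 85 + 169) gives (4,4) = 127.
Using column 4: 204 + 148 + 127 + 71 + ? → (1,4) = 600 − 550 = 50.
Main diagonal needs 600; the known cells sum to 480, so (2,2) = 120.
From row 1, 600 − (134 + 183 + 50 + 92) gives (1,2) = 141.
From row 2, 600 − (78 + 120 + 204 + 36) gives (2,3) = 162.
Column 2: 141 + 120 + 99 + 43 + ? = 600, so (5,2) = 197.
Column 3 must total 600; the given cells sum to 536, so (5,3) = 64.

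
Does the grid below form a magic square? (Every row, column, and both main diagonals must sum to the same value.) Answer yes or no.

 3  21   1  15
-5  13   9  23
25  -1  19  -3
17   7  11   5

Row 1: 3 + 21 + 1 + 15 = 40.
Row 2: -5 + 13 + 9 + 23 = 40.
Row 3: 25 + (-1) + 19 + (-3) = 40.
Row 4: 17 + 7 + 11 + 5 = 40.
Column 1: 3 + (-5) + 25 + 17 = 40.
Column 2: 21 + 13 + (-1) + 7 = 40.
Column 3: 1 + 9 + 19 + 11 = 40.
Column 4: 15 + 23 + (-3) + 5 = 40.
Main diagonal: 3 + 13 + 19 + 5 = 40.
Anti-diagonal: 15 + 9 + (-1) + 17 = 40.
All lines sum to 40.

Yes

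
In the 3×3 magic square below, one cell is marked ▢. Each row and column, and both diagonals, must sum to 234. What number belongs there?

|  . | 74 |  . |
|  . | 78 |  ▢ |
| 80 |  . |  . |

Column 2: 74 + 78 + ? = 234, so (3,2) = 82.
From anti-diagonal, 234 − (78 + 80) gives (1,3) = 76.
Row 1: 74 + 76 + ? = 234, so (1,1) = 84.
From row 3, 234 − (80 + 82) gives (3,3) = 72.
The remaining cell in column 1 is (2,1) = 234 − 164 = 70.
Column 3: 76 + 72 + ? = 234, so (2,3) = 86.

86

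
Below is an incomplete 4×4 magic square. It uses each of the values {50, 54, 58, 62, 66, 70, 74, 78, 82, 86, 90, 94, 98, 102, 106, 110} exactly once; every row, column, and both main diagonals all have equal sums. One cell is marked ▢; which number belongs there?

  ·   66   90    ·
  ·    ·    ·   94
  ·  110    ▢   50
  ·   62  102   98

The 16 entries sum to 1280, so each line sums to 1280/4 = 320.
Using row 4: 62 + 102 + 98 + ? → (4,1) = 320 − 262 = 58.
Column 2 must total 320; the given cells sum to 238, so (2,2) = 82.
Using column 4: 94 + 50 + 98 + ? → (1,4) = 320 − 242 = 78.
The remaining cell in anti-diagonal is (2,3) = 320 − 246 = 74.
Using row 1: 66 + 90 + 78 + ? → (1,1) = 320 − 234 = 86.
Row 2 must total 320; the given cells sum to 250, so (2,1) = 70.
The remaining cell in column 1 is (3,1) = 320 − 214 = 106.
Column 3 must total 320; the given cells sum to 266, so (3,3) = 54.

54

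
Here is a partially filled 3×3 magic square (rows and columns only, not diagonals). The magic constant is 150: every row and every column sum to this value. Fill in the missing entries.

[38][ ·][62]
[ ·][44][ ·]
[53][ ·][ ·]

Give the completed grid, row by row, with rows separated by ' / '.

Row 1: 38 + 62 + ? = 150, so (1,2) = 50.
Column 1 must total 150; the given cells sum to 91, so (2,1) = 59.
Using column 2: 50 + 44 + ? → (3,2) = 150 − 94 = 56.
The remaining cell in row 2 is (2,3) = 150 − 103 = 47.
Row 3: 53 + 56 + ? = 150, so (3,3) = 41.

38 50 62 / 59 44 47 / 53 56 41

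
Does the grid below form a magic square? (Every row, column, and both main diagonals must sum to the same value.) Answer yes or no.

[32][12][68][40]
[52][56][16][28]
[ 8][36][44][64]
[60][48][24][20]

Yes

Row 1: 32 + 12 + 68 + 40 = 152.
Row 2: 52 + 56 + 16 + 28 = 152.
Row 3: 8 + 36 + 44 + 64 = 152.
Row 4: 60 + 48 + 24 + 20 = 152.
Column 1: 32 + 52 + 8 + 60 = 152.
Column 2: 12 + 56 + 36 + 48 = 152.
Column 3: 68 + 16 + 44 + 24 = 152.
Column 4: 40 + 28 + 64 + 20 = 152.
Main diagonal: 32 + 56 + 44 + 20 = 152.
Anti-diagonal: 40 + 16 + 36 + 60 = 152.
All lines sum to 152.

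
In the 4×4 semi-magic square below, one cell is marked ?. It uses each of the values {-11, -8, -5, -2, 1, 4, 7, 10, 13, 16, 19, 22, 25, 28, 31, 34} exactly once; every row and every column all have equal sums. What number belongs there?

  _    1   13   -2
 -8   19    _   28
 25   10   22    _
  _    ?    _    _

The 16 entries sum to 184, so each line sums to 184/4 = 46.
Using row 1: 1 + 13 + (-2) + ? → (1,1) = 46 − 12 = 34.
The remaining cell in row 2 is (2,3) = 46 − 39 = 7.
Row 3: 25 + 10 + 22 + ? = 46, so (3,4) = -11.
Column 1: 34 + (-8) + 25 + ? = 46, so (4,1) = -5.
Column 2: 1 + 19 + 10 + ? = 46, so (4,2) = 16.

16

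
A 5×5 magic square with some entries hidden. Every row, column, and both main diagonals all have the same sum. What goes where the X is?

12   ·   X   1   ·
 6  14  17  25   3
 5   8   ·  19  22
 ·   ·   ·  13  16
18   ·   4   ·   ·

Row 2 is complete and sums to 65; that is the magic constant.
Row 3 must total 65; the given cells sum to 54, so (3,3) = 11.
Using column 1: 12 + 6 + 5 + 18 + ? → (4,1) = 65 − 41 = 24.
Column 4 needs 65; the known cells sum to 58, so (5,4) = 7.
Main diagonal must total 65; the given cells sum to 50, so (5,5) = 15.
The remaining cell in row 5 is (5,2) = 65 − 44 = 21.
Column 5 needs 65; the known cells sum to 56, so (1,5) = 9.
Anti-diagonal must total 65; the given cells sum to 63, so (4,2) = 2.
The remaining cell in row 4 is (4,3) = 65 − 55 = 10.
Using column 2: 14 + 8 + 2 + 21 + ? → (1,2) = 65 − 45 = 20.
Using column 3: 17 + 11 + 10 + 4 + ? → (1,3) = 65 − 42 = 23.

23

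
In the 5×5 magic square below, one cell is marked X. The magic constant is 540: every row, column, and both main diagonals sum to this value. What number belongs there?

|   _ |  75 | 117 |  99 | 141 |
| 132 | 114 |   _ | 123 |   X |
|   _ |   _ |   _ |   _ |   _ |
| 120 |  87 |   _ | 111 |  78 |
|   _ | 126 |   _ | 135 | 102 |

90

Row 1 needs 540; the known cells sum to 432, so (1,1) = 108.
Row 4 needs 540; the known cells sum to 396, so (4,3) = 144.
Column 2 needs 540; the known cells sum to 402, so (3,2) = 138.
Using column 4: 99 + 123 + 111 + 135 + ? → (3,4) = 540 − 468 = 72.
The remaining cell in main diagonal is (3,3) = 540 − 435 = 105.
Anti-diagonal must total 540; the given cells sum to 456, so (5,1) = 84.
Row 5 must total 540; the given cells sum to 447, so (5,3) = 93.
Using column 1: 108 + 132 + 120 + 84 + ? → (3,1) = 540 − 444 = 96.
The remaining cell in column 3 is (2,3) = 540 − 459 = 81.
From row 2, 540 − (132 + 114 + 81 + 123) gives (2,5) = 90.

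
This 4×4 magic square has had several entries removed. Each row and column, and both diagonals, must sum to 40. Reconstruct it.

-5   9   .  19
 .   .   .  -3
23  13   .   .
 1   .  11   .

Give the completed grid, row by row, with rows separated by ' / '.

-5 9 17 19 / 21 15 7 -3 / 23 13 5 -1 / 1 3 11 25

From row 1, 40 − (-5 + 9 + 19) gives (1,3) = 17.
Column 1 must total 40; the given cells sum to 19, so (2,1) = 21.
Using anti-diagonal: 19 + 13 + 1 + ? → (2,3) = 40 − 33 = 7.
From row 2, 40 − (21 + 7 + (-3)) gives (2,2) = 15.
Column 2 must total 40; the given cells sum to 37, so (4,2) = 3.
Column 3 needs 40; the known cells sum to 35, so (3,3) = 5.
From main diagonal, 40 − (-5 + 15 + 5) gives (4,4) = 25.
Row 3 needs 40; the known cells sum to 41, so (3,4) = -1.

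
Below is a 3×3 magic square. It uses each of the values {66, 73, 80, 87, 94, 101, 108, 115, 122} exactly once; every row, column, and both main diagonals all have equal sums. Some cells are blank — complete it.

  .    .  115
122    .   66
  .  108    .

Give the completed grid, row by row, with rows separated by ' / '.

87 80 115 / 122 94 66 / 73 108 101

The 9 entries sum to 846, so each line sums to 846/3 = 282.
Row 2 needs 282; the known cells sum to 188, so (2,2) = 94.
The remaining cell in column 2 is (1,2) = 282 − 202 = 80.
Column 3: 115 + 66 + ? = 282, so (3,3) = 101.
Main diagonal must total 282; the given cells sum to 195, so (1,1) = 87.
Anti-diagonal needs 282; the known cells sum to 209, so (3,1) = 73.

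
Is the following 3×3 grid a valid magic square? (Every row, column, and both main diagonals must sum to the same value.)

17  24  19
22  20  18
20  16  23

No — column 1 sums to 59 but row 2 sums to 60.

Row 1: 17 + 24 + 19 = 60.
Row 2: 22 + 20 + 18 = 60.
Row 3: 20 + 16 + 23 = 59.
Column 1: 17 + 22 + 20 = 59.
Column 2: 24 + 20 + 16 = 60.
Column 3: 19 + 18 + 23 = 60.
Main diagonal: 17 + 20 + 23 = 60.
Anti-diagonal: 19 + 20 + 20 = 59.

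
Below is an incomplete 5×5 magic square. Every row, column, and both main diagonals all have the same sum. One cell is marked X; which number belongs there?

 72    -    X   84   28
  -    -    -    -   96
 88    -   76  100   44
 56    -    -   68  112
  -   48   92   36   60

40

Column 5 is complete and sums to 340; that is the magic constant.
Row 3: 88 + 76 + 100 + 44 + ? = 340, so (3,2) = 32.
Using row 5: 48 + 92 + 36 + 60 + ? → (5,1) = 340 − 236 = 104.
Using column 1: 72 + 88 + 56 + 104 + ? → (2,1) = 340 − 320 = 20.
Column 4 must total 340; the given cells sum to 288, so (2,4) = 52.
Using main diagonal: 72 + 76 + 68 + 60 + ? → (2,2) = 340 − 276 = 64.
The remaining cell in anti-diagonal is (4,2) = 340 − 260 = 80.
The remaining cell in row 2 is (2,3) = 340 − 232 = 108.
The remaining cell in row 4 is (4,3) = 340 − 316 = 24.
Column 2 must total 340; the given cells sum to 224, so (1,2) = 116.
Column 3 needs 340; the known cells sum to 300, so (1,3) = 40.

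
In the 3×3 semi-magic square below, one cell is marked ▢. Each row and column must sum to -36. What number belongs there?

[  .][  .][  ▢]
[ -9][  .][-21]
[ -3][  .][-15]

0

From row 2, -36 − (-9 + (-21)) gives (2,2) = -6.
Using row 3: -3 + (-15) + ? → (3,2) = -36 − (-18) = -18.
From column 1, -36 − (-9 + (-3)) gives (1,1) = -24.
Using column 2: -6 + (-18) + ? → (1,2) = -36 − (-24) = -12.
Column 3 must total -36; the given cells sum to -36, so (1,3) = 0.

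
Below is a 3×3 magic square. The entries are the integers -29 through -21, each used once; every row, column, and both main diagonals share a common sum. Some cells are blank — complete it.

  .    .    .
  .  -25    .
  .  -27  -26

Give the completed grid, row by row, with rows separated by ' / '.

-24 -23 -28 / -29 -25 -21 / -22 -27 -26

The entries are -29 through -21, which sum to -225, so each line sums to -225/3 = -75.
Row 3: -27 + (-26) + ? = -75, so (3,1) = -22.
Column 2 needs -75; the known cells sum to -52, so (1,2) = -23.
From main diagonal, -75 − (-25 + (-26)) gives (1,1) = -24.
From anti-diagonal, -75 − (-25 + (-22)) gives (1,3) = -28.
Column 1: -24 + (-22) + ? = -75, so (2,1) = -29.
Column 3 needs -75; the known cells sum to -54, so (2,3) = -21.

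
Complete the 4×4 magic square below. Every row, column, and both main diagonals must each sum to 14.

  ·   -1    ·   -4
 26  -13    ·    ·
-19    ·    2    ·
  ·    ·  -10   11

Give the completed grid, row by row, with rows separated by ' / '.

14 -1 5 -4 / 26 -13 17 -16 / -19 8 2 23 / -7 20 -10 11

Main diagonal must total 14; the given cells sum to 0, so (1,1) = 14.
Using row 1: 14 + (-1) + (-4) + ? → (1,3) = 14 − 9 = 5.
The remaining cell in column 1 is (4,1) = 14 − 21 = -7.
Column 3 must total 14; the given cells sum to -3, so (2,3) = 17.
The remaining cell in anti-diagonal is (3,2) = 14 − 6 = 8.
Row 2: 26 + (-13) + 17 + ? = 14, so (2,4) = -16.
Row 3 must total 14; the given cells sum to -9, so (3,4) = 23.
From row 4, 14 − (-7 + (-10) + 11) gives (4,2) = 20.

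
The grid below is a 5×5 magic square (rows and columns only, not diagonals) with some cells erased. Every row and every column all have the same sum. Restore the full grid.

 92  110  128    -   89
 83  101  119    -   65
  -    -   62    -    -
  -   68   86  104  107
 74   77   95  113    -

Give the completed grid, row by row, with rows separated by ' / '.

92 110 128 71 89 / 83 101 119 122 65 / 116 134 62 80 98 / 125 68 86 104 107 / 74 77 95 113 131

Column 3 is already complete: 128 + 119 + 62 + 86 + 95 = 490, so that is the magic constant.
The remaining cell in row 1 is (1,4) = 490 − 419 = 71.
The remaining cell in row 2 is (2,4) = 490 − 368 = 122.
From row 4, 490 − (68 + 86 + 104 + 107) gives (4,1) = 125.
Row 5 must total 490; the given cells sum to 359, so (5,5) = 131.
Column 1 needs 490; the known cells sum to 374, so (3,1) = 116.
From column 2, 490 − (110 + 101 + 68 + 77) gives (3,2) = 134.
Using column 4: 71 + 122 + 104 + 113 + ? → (3,4) = 490 − 410 = 80.
Column 5 must total 490; the given cells sum to 392, so (3,5) = 98.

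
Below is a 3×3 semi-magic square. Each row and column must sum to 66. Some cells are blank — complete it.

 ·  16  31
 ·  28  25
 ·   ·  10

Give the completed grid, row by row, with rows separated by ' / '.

Using row 1: 16 + 31 + ? → (1,1) = 66 − 47 = 19.
From row 2, 66 − (28 + 25) gives (2,1) = 13.
Column 1 needs 66; the known cells sum to 32, so (3,1) = 34.
Using column 2: 16 + 28 + ? → (3,2) = 66 − 44 = 22.

19 16 31 / 13 28 25 / 34 22 10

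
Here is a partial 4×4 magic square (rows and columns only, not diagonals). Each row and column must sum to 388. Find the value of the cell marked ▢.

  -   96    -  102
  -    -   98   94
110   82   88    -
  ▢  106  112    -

86

The remaining cell in row 3 is (3,4) = 388 − 280 = 108.
From column 2, 388 − (96 + 82 + 106) gives (2,2) = 104.
From column 3, 388 − (98 + 88 + 112) gives (1,3) = 90.
Column 4: 102 + 94 + 108 + ? = 388, so (4,4) = 84.
Row 1: 96 + 90 + 102 + ? = 388, so (1,1) = 100.
The remaining cell in row 2 is (2,1) = 388 − 296 = 92.
Row 4 needs 388; the known cells sum to 302, so (4,1) = 86.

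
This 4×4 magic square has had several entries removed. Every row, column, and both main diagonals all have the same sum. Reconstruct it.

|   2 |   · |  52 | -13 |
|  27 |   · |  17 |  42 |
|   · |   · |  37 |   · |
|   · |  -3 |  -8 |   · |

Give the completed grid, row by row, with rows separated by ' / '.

Column 3 is already complete: 52 + 17 + 37 + -8 = 98, so that is the magic constant.
From row 1, 98 − (2 + 52 + (-13)) gives (1,2) = 57.
Row 2 needs 98; the known cells sum to 86, so (2,2) = 12.
The remaining cell in column 2 is (3,2) = 98 − 66 = 32.
The remaining cell in main diagonal is (4,4) = 98 − 51 = 47.
Anti-diagonal: -13 + 17 + 32 + ? = 98, so (4,1) = 62.
Column 1 must total 98; the given cells sum to 91, so (3,1) = 7.
The remaining cell in column 4 is (3,4) = 98 − 76 = 22.

2 57 52 -13 / 27 12 17 42 / 7 32 37 22 / 62 -3 -8 47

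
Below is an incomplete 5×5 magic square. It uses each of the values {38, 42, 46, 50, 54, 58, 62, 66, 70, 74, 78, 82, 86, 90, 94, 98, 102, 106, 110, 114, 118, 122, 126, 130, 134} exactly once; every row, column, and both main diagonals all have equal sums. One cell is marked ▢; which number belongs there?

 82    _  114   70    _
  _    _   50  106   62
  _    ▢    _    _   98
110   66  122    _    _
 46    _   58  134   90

The 25 entries sum to 2150, so each line sums to 2150/5 = 430.
Row 5 must total 430; the given cells sum to 328, so (5,2) = 102.
Column 3: 114 + 50 + 122 + 58 + ? = 430, so (3,3) = 86.
Using anti-diagonal: 106 + 86 + 66 + 46 + ? → (1,5) = 430 − 304 = 126.
The remaining cell in row 1 is (1,2) = 430 − 392 = 38.
The remaining cell in column 5 is (4,5) = 430 − 376 = 54.
Row 4 must total 430; the given cells sum to 352, so (4,4) = 78.
The remaining cell in column 4 is (3,4) = 430 − 388 = 42.
The remaining cell in main diagonal is (2,2) = 430 − 336 = 94.
Row 2: 94 + 50 + 106 + 62 + ? = 430, so (2,1) = 118.
From column 1, 430 − (82 + 118 + 110 + 46) gives (3,1) = 74.
From column 2, 430 − (38 + 94 + 66 + 102) gives (3,2) = 130.

130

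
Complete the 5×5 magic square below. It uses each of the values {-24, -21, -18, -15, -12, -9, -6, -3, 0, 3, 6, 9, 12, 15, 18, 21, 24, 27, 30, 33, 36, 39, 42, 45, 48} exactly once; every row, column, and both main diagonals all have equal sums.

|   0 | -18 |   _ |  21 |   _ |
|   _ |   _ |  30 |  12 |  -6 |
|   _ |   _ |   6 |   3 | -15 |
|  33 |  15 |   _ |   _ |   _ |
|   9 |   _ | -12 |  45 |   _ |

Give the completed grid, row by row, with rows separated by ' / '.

0 -18 39 21 18 / -24 48 30 12 -6 / 42 24 6 3 -15 / 33 15 -3 -21 36 / 9 -9 -12 45 27

The 25 entries sum to 300, so each line sums to 300/5 = 60.
The remaining cell in column 4 is (4,4) = 60 − 81 = -21.
Anti-diagonal needs 60; the known cells sum to 42, so (1,5) = 18.
The remaining cell in row 1 is (1,3) = 60 − 21 = 39.
Column 3 must total 60; the given cells sum to 63, so (4,3) = -3.
The remaining cell in row 4 is (4,5) = 60 − 24 = 36.
Column 5 needs 60; the known cells sum to 33, so (5,5) = 27.
Main diagonal needs 60; the known cells sum to 12, so (2,2) = 48.
Row 2: 48 + 30 + 12 + (-6) + ? = 60, so (2,1) = -24.
Row 5 must total 60; the given cells sum to 69, so (5,2) = -9.
Column 1: 0 + (-24) + 33 + 9 + ? = 60, so (3,1) = 42.
Column 2 needs 60; the known cells sum to 36, so (3,2) = 24.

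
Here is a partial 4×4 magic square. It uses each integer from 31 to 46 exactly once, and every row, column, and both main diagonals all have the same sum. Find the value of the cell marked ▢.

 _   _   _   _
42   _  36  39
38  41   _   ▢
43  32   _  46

The entries are 31 through 46, which sum to 616, so each line sums to 616/4 = 154.
The remaining cell in row 2 is (2,2) = 154 − 117 = 37.
Row 4 must total 154; the given cells sum to 121, so (4,3) = 33.
From column 1, 154 − (42 + 38 + 43) gives (1,1) = 31.
Using column 2: 37 + 41 + 32 + ? → (1,2) = 154 − 110 = 44.
From main diagonal, 154 − (31 + 37 + 46) gives (3,3) = 40.
The remaining cell in anti-diagonal is (1,4) = 154 − 120 = 34.
Row 1 needs 154; the known cells sum to 109, so (1,3) = 45.
From row 3, 154 − (38 + 41 + 40) gives (3,4) = 35.

35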